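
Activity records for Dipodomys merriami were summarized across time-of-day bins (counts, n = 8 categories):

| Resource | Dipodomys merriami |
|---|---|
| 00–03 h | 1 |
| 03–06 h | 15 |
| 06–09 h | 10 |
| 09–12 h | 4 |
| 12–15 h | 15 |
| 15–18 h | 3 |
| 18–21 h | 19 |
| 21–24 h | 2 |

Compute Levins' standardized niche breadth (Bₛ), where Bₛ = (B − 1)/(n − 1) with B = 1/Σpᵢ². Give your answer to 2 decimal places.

0.58

Proportions for Dipodomys merriami (n=69): 1/69=0.0145, 15/69=0.2174, 10/69=0.1449, 4/69=0.0580, 15/69=0.2174, 3/69=0.0435, 19/69=0.2754, 2/69=0.0290
Σpᵢ² = 0.0145² + 0.2174² + 0.1449² + 0.0580² + 0.2174² + 0.0435² + 0.2754² + 0.0290² = 0.000210 + 0.047263 + 0.020996 + 0.003364 + 0.047263 + 0.001892 + 0.075845 + 0.000841 = 0.197674
B = 1 / 0.197674 = 5.0588
Bₛ = (B − 1)/(n − 1) = (5.0588 − 1)/(8 − 1) = 4.0588/7 = 0.5798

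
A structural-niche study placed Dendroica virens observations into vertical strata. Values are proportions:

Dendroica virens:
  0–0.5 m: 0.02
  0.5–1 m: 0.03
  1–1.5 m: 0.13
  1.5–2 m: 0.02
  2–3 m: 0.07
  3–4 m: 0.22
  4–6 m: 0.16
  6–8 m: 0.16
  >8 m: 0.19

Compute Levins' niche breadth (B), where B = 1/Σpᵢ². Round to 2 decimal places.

Σpᵢ² = 0.02² + 0.03² + 0.13² + 0.02² + 0.07² + 0.22² + 0.16² + 0.16² + 0.19² = 0.0004 + 0.0009 + 0.0169 + 0.0004 + 0.0049 + 0.0484 + 0.0256 + 0.0256 + 0.0361 = 0.1592
B = 1 / 0.1592 = 6.2814

6.28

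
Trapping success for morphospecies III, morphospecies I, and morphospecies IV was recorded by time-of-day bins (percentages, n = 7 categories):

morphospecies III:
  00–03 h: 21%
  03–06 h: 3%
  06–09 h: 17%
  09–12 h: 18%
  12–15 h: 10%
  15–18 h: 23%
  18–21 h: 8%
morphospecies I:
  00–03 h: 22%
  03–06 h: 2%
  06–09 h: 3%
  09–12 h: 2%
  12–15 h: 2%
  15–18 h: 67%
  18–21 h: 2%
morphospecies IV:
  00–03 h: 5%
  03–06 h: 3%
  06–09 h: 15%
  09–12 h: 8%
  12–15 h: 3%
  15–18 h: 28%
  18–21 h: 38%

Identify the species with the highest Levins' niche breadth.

Convert percentages to proportions (divide by 100).
Σp_IIIᵢ² = 0.21² + 0.03² + 0.17² + 0.18² + 0.10² + 0.23² + 0.08² = 0.0441 + 0.0009 + 0.0289 + 0.0324 + 0.0100 + 0.0529 + 0.0064 = 0.1756
B_III = 1 / 0.1756 = 5.6948
Σp_Iᵢ² = 0.22² + 0.02² + 0.03² + 0.02² + 0.02² + 0.67² + 0.02² = 0.0484 + 0.0004 + 0.0009 + 0.0004 + 0.0004 + 0.4489 + 0.0004 = 0.4998
B_I = 1 / 0.4998 = 2.0008
Σp_IVᵢ² = 0.05² + 0.03² + 0.15² + 0.08² + 0.03² + 0.28² + 0.38² = 0.0025 + 0.0009 + 0.0225 + 0.0064 + 0.0009 + 0.0784 + 0.1444 = 0.2560
B_IV = 1 / 0.2560 = 3.9063
Highest B → broadest niche (most generalist): morphospecies III (B = 5.69).

morphospecies III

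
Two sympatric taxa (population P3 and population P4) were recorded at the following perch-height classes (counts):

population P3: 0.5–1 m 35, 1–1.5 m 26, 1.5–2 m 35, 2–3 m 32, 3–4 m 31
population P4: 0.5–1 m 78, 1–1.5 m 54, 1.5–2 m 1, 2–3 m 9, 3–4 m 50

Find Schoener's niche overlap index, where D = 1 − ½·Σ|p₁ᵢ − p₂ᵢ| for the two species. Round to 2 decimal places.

Proportions for population P3 (n=159): 35/159=0.2201, 26/159=0.1635, 35/159=0.2201, 32/159=0.2013, 31/159=0.1950
Proportions for population P4 (n=192): 78/192=0.4063, 54/192=0.2813, 1/192=0.0052, 9/192=0.0469, 50/192=0.2604
Σ|p₁ᵢ − p₂ᵢ| = 0.1862 + 0.1178 + 0.2149 + 0.1544 + 0.0654 = 0.7387
D = 1 − ½ × 0.7387 = 1 − 0.36935 = 0.63065

0.63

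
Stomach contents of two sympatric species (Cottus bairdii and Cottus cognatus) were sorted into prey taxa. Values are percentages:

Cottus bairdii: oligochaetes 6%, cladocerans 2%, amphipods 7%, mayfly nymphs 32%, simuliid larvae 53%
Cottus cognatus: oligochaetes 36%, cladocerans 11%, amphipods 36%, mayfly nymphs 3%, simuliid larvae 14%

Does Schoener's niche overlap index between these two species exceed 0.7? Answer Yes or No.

Convert percentages to proportions (divide by 100).
Σ|p₁ᵢ − p₂ᵢ| = 0.30 + 0.09 + 0.29 + 0.29 + 0.39 = 1.36
D = 1 − ½ × 1.36 = 1 − 0.680 = 0.3200
D = 0.3200 < 0.7 → No.

No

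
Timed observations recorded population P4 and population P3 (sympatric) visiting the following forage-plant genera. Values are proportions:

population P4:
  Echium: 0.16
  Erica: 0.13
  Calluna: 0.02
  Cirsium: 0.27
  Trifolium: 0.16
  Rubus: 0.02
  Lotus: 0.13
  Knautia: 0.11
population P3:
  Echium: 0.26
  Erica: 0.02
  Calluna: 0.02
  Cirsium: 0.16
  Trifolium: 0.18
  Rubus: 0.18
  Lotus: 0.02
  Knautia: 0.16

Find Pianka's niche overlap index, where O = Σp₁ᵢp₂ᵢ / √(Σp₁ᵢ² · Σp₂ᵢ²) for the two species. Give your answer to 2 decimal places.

Σ p₁ᵢp₂ᵢ = 0.0416 + 0.0026 + 0.0004 + 0.0432 + 0.0288 + 0.0036 + 0.0026 + 0.0176 = 0.1404
Σp_1ᵢ² = 0.16² + 0.13² + 0.02² + 0.27² + 0.16² + 0.02² + 0.13² + 0.11² = 0.0256 + 0.0169 + 0.0004 + 0.0729 + 0.0256 + 0.0004 + 0.0169 + 0.0121 = 0.1708
Σp_2ᵢ² = 0.26² + 0.02² + 0.02² + 0.16² + 0.18² + 0.18² + 0.02² + 0.16² = 0.0676 + 0.0004 + 0.0004 + 0.0256 + 0.0324 + 0.0324 + 0.0004 + 0.0256 = 0.1848
O = 0.1404 / √(0.1708 × 0.1848) = 0.1404 / 0.17766 = 0.7903

0.79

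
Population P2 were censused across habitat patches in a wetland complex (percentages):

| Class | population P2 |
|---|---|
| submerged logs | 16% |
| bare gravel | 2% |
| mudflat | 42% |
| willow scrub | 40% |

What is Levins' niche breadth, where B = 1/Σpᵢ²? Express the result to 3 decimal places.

2.759

Convert percentages to proportions (divide by 100).
Σpᵢ² = 0.16² + 0.02² + 0.42² + 0.40² = 0.0256 + 0.0004 + 0.1764 + 0.1600 = 0.3624
B = 1 / 0.3624 = 2.75938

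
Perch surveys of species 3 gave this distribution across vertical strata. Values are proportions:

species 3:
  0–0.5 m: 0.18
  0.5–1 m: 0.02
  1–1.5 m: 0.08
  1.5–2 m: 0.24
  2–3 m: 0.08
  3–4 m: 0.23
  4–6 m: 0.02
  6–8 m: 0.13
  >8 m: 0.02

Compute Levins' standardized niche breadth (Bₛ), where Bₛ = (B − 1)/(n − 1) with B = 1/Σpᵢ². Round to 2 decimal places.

0.59

Σpᵢ² = 0.18² + 0.02² + 0.08² + 0.24² + 0.08² + 0.23² + 0.02² + 0.13² + 0.02² = 0.0324 + 0.0004 + 0.0064 + 0.0576 + 0.0064 + 0.0529 + 0.0004 + 0.0169 + 0.0004 = 0.1738
B = 1 / 0.1738 = 5.7537
Bₛ = (B − 1)/(n − 1) = (5.7537 − 1)/(9 − 1) = 4.7537/8 = 0.5942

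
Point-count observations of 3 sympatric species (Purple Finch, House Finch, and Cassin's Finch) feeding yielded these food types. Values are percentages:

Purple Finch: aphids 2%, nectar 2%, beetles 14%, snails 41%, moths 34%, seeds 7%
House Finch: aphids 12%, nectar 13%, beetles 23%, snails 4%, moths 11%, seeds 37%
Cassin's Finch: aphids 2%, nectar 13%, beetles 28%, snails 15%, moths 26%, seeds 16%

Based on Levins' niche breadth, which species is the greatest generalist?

Cassin's Finch

Convert percentages to proportions (divide by 100).
Σp_Purpᵢ² = 0.02² + 0.02² + 0.14² + 0.41² + 0.34² + 0.07² = 0.0004 + 0.0004 + 0.0196 + 0.1681 + 0.1156 + 0.0049 = 0.3090
B_Purp = 1 / 0.3090 = 3.2362
Σp_Housᵢ² = 0.12² + 0.13² + 0.23² + 0.04² + 0.11² + 0.37² = 0.0144 + 0.0169 + 0.0529 + 0.0016 + 0.0121 + 0.1369 = 0.2348
B_Hous = 1 / 0.2348 = 4.2589
Σp_Cassᵢ² = 0.02² + 0.13² + 0.28² + 0.15² + 0.26² + 0.16² = 0.0004 + 0.0169 + 0.0784 + 0.0225 + 0.0676 + 0.0256 = 0.2114
B_Cass = 1 / 0.2114 = 4.7304
Highest B → broadest niche (most generalist): Cassin's Finch (B = 4.73).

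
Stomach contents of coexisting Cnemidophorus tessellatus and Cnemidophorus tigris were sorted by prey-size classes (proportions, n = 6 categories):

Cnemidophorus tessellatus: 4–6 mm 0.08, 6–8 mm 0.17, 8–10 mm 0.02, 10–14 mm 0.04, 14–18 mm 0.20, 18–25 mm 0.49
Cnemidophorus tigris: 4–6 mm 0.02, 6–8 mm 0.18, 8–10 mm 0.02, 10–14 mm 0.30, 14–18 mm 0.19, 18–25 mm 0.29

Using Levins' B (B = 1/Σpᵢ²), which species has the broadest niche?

Σp_tessᵢ² = 0.08² + 0.17² + 0.02² + 0.04² + 0.20² + 0.49² = 0.0064 + 0.0289 + 0.0004 + 0.0016 + 0.0400 + 0.2401 = 0.3174
B_tess = 1 / 0.3174 = 3.1506
Σp_tigrᵢ² = 0.02² + 0.18² + 0.02² + 0.30² + 0.19² + 0.29² = 0.0004 + 0.0324 + 0.0004 + 0.0900 + 0.0361 + 0.0841 = 0.2434
B_tigr = 1 / 0.2434 = 4.1085
Highest B → broadest niche (most generalist): Cnemidophorus tigris (B = 4.11).

Cnemidophorus tigris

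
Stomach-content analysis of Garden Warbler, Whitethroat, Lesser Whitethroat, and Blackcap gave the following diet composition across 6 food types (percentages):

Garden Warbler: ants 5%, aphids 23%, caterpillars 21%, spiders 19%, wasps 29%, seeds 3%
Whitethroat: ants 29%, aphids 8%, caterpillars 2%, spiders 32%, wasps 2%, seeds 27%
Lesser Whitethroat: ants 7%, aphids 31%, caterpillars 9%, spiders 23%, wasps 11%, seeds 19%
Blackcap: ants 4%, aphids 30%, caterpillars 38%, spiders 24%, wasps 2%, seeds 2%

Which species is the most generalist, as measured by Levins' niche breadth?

Convert percentages to proportions (divide by 100).
Σp_Gardᵢ² = 0.05² + 0.23² + 0.21² + 0.19² + 0.29² + 0.03² = 0.0025 + 0.0529 + 0.0441 + 0.0361 + 0.0841 + 0.0009 = 0.2206
B_Gard = 1 / 0.2206 = 4.5331
Σp_Whitᵢ² = 0.29² + 0.08² + 0.02² + 0.32² + 0.02² + 0.27² = 0.0841 + 0.0064 + 0.0004 + 0.1024 + 0.0004 + 0.0729 = 0.2666
B_Whit = 1 / 0.2666 = 3.7509
Σp_Lessᵢ² = 0.07² + 0.31² + 0.09² + 0.23² + 0.11² + 0.19² = 0.0049 + 0.0961 + 0.0081 + 0.0529 + 0.0121 + 0.0361 = 0.2102
B_Less = 1 / 0.2102 = 4.7574
Σp_Blacᵢ² = 0.04² + 0.30² + 0.38² + 0.24² + 0.02² + 0.02² = 0.0016 + 0.0900 + 0.1444 + 0.0576 + 0.0004 + 0.0004 = 0.2944
B_Blac = 1 / 0.2944 = 3.3967
Highest B → broadest niche (most generalist): Lesser Whitethroat (B = 4.76).

Lesser Whitethroat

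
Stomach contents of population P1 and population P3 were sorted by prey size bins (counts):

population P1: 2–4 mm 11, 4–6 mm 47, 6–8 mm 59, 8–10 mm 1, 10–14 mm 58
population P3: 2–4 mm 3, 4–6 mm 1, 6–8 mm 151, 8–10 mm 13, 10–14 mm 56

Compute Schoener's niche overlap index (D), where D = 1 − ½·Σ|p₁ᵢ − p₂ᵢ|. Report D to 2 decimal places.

Proportions for population P1 (n=176): 11/176=0.0625, 47/176=0.2670, 59/176=0.3352, 1/176=0.0057, 58/176=0.3295
Proportions for population P3 (n=224): 3/224=0.0134, 1/224=0.0045, 151/224=0.6741, 13/224=0.0580, 56/224=0.2500
Σ|p₁ᵢ − p₂ᵢ| = 0.0491 + 0.2625 + 0.3389 + 0.0523 + 0.0795 = 0.7823
D = 1 − ½ × 0.7823 = 1 − 0.39115 = 0.60885

0.61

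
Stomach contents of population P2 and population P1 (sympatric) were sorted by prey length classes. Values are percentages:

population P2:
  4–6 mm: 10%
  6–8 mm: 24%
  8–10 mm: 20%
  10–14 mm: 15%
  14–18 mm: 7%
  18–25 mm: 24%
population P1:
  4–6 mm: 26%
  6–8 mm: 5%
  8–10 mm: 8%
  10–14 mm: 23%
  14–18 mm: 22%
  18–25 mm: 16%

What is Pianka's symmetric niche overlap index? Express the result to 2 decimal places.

0.72

Convert percentages to proportions (divide by 100).
Σ p₁ᵢp₂ᵢ = 0.0260 + 0.0120 + 0.0160 + 0.0345 + 0.0154 + 0.0384 = 0.1423
Σp_1ᵢ² = 0.10² + 0.24² + 0.20² + 0.15² + 0.07² + 0.24² = 0.0100 + 0.0576 + 0.0400 + 0.0225 + 0.0049 + 0.0576 = 0.1926
Σp_2ᵢ² = 0.26² + 0.05² + 0.08² + 0.23² + 0.22² + 0.16² = 0.0676 + 0.0025 + 0.0064 + 0.0529 + 0.0484 + 0.0256 = 0.2034
O = 0.1423 / √(0.1926 × 0.2034) = 0.1423 / 0.19793 = 0.7189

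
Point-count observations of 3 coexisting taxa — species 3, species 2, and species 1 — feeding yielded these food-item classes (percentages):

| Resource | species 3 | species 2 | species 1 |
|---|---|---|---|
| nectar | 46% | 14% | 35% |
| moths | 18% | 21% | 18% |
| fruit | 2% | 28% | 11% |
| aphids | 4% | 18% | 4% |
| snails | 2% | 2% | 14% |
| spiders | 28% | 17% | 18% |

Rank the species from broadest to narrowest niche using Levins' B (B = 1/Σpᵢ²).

species 2 > species 1 > species 3

Convert percentages to proportions (divide by 100).
Σp_3ᵢ² = 0.46² + 0.18² + 0.02² + 0.04² + 0.02² + 0.28² = 0.2116 + 0.0324 + 0.0004 + 0.0016 + 0.0004 + 0.0784 = 0.3248
B_3 = 1 / 0.3248 = 3.0788
Σp_2ᵢ² = 0.14² + 0.21² + 0.28² + 0.18² + 0.02² + 0.17² = 0.0196 + 0.0441 + 0.0784 + 0.0324 + 0.0004 + 0.0289 = 0.2038
B_2 = 1 / 0.2038 = 4.9068
Σp_1ᵢ² = 0.35² + 0.18² + 0.11² + 0.04² + 0.14² + 0.18² = 0.1225 + 0.0324 + 0.0121 + 0.0016 + 0.0196 + 0.0324 = 0.2206
B_1 = 1 / 0.2206 = 4.5331
Ranking by B (broadest → narrowest): species 2 (4.91) > species 1 (4.53) > species 3 (3.08)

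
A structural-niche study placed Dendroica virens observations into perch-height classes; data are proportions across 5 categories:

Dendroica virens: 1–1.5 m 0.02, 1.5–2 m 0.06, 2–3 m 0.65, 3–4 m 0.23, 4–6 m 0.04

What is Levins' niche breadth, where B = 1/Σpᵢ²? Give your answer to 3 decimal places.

2.079

Σpᵢ² = 0.02² + 0.06² + 0.65² + 0.23² + 0.04² = 0.0004 + 0.0036 + 0.4225 + 0.0529 + 0.0016 = 0.4810
B = 1 / 0.4810 = 2.07900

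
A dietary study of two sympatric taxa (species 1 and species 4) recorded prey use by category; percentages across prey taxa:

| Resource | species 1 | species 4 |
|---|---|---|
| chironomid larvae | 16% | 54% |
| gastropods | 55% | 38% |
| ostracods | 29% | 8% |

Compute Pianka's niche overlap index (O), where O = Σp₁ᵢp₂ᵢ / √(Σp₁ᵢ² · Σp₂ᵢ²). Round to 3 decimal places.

Convert percentages to proportions (divide by 100).
Σ p₁ᵢp₂ᵢ = 0.0864 + 0.2090 + 0.0232 = 0.3186
Σp_1ᵢ² = 0.16² + 0.55² + 0.29² = 0.0256 + 0.3025 + 0.0841 = 0.4122
Σp_2ᵢ² = 0.54² + 0.38² + 0.08² = 0.2916 + 0.1444 + 0.0064 = 0.4424
O = 0.3186 / √(0.4122 × 0.4424) = 0.3186 / 0.427033 = 0.74608

0.746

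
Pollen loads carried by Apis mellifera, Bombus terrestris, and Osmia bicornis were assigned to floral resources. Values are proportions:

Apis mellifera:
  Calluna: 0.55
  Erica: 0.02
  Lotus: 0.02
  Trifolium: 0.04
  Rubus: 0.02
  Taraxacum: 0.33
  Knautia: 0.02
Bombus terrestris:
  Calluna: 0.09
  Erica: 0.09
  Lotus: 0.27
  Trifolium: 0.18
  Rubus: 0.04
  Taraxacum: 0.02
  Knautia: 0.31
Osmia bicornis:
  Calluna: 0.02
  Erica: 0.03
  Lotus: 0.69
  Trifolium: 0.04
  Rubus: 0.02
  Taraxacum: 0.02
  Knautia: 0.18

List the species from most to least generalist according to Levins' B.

Σp_mellᵢ² = 0.55² + 0.02² + 0.02² + 0.04² + 0.02² + 0.33² + 0.02² = 0.3025 + 0.0004 + 0.0004 + 0.0016 + 0.0004 + 0.1089 + 0.0004 = 0.4146
B_mell = 1 / 0.4146 = 2.4120
Σp_terrᵢ² = 0.09² + 0.09² + 0.27² + 0.18² + 0.04² + 0.02² + 0.31² = 0.0081 + 0.0081 + 0.0729 + 0.0324 + 0.0016 + 0.0004 + 0.0961 = 0.2196
B_terr = 1 / 0.2196 = 4.5537
Σp_bicoᵢ² = 0.02² + 0.03² + 0.69² + 0.04² + 0.02² + 0.02² + 0.18² = 0.0004 + 0.0009 + 0.4761 + 0.0016 + 0.0004 + 0.0004 + 0.0324 = 0.5122
B_bico = 1 / 0.5122 = 1.9524
Ranking by B (broadest → narrowest): Bombus terrestris (4.55) > Apis mellifera (2.41) > Osmia bicornis (1.95)

Bombus terrestris > Apis mellifera > Osmia bicornis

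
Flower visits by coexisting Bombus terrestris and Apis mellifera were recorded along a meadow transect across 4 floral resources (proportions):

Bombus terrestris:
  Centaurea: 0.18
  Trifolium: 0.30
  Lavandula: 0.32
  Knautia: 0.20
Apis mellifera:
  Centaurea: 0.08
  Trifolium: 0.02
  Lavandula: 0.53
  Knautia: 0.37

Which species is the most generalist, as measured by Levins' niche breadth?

Bombus terrestris

Σp_terrᵢ² = 0.18² + 0.30² + 0.32² + 0.20² = 0.0324 + 0.0900 + 0.1024 + 0.0400 = 0.2648
B_terr = 1 / 0.2648 = 3.7764
Σp_mellᵢ² = 0.08² + 0.02² + 0.53² + 0.37² = 0.0064 + 0.0004 + 0.2809 + 0.1369 = 0.4246
B_mell = 1 / 0.4246 = 2.3552
Highest B → broadest niche (most generalist): Bombus terrestris (B = 3.78).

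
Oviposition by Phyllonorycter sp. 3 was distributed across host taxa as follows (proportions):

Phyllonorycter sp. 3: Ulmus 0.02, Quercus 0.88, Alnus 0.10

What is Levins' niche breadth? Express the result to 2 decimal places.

Σpᵢ² = 0.02² + 0.88² + 0.10² = 0.0004 + 0.7744 + 0.0100 = 0.7848
B = 1 / 0.7848 = 1.2742

1.27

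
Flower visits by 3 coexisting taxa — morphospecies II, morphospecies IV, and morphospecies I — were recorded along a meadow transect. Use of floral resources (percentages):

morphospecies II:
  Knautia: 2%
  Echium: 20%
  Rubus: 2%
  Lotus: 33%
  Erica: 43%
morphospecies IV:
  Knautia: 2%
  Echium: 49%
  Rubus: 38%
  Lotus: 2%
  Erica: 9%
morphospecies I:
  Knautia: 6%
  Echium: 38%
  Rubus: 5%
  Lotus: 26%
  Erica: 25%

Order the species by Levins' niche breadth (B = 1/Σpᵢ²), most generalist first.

morphospecies I > morphospecies II > morphospecies IV

Convert percentages to proportions (divide by 100).
Σp_IIᵢ² = 0.02² + 0.20² + 0.02² + 0.33² + 0.43² = 0.0004 + 0.0400 + 0.0004 + 0.1089 + 0.1849 = 0.3346
B_II = 1 / 0.3346 = 2.9886
Σp_IVᵢ² = 0.02² + 0.49² + 0.38² + 0.02² + 0.09² = 0.0004 + 0.2401 + 0.1444 + 0.0004 + 0.0081 = 0.3934
B_IV = 1 / 0.3934 = 2.5419
Σp_Iᵢ² = 0.06² + 0.38² + 0.05² + 0.26² + 0.25² = 0.0036 + 0.1444 + 0.0025 + 0.0676 + 0.0625 = 0.2806
B_I = 1 / 0.2806 = 3.5638
Ranking by B (broadest → narrowest): morphospecies I (3.56) > morphospecies II (2.99) > morphospecies IV (2.54)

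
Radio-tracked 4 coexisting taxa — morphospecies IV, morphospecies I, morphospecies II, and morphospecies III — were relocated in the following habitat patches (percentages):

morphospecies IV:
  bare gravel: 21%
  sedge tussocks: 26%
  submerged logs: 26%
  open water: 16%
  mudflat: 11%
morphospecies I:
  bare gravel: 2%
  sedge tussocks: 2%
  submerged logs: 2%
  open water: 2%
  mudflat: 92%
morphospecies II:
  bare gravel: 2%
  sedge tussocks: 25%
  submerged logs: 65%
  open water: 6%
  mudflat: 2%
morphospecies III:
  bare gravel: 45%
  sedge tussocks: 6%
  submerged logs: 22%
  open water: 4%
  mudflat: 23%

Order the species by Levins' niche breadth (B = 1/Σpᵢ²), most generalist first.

morphospecies IV > morphospecies III > morphospecies II > morphospecies I

Convert percentages to proportions (divide by 100).
Σp_IVᵢ² = 0.21² + 0.26² + 0.26² + 0.16² + 0.11² = 0.0441 + 0.0676 + 0.0676 + 0.0256 + 0.0121 = 0.2170
B_IV = 1 / 0.2170 = 4.6083
Σp_Iᵢ² = 0.02² + 0.02² + 0.02² + 0.02² + 0.92² = 0.0004 + 0.0004 + 0.0004 + 0.0004 + 0.8464 = 0.8480
B_I = 1 / 0.8480 = 1.1792
Σp_IIᵢ² = 0.02² + 0.25² + 0.65² + 0.06² + 0.02² = 0.0004 + 0.0625 + 0.4225 + 0.0036 + 0.0004 = 0.4894
B_II = 1 / 0.4894 = 2.0433
Σp_IIIᵢ² = 0.45² + 0.06² + 0.22² + 0.04² + 0.23² = 0.2025 + 0.0036 + 0.0484 + 0.0016 + 0.0529 = 0.3090
B_III = 1 / 0.3090 = 3.2362
Ranking by B (broadest → narrowest): morphospecies IV (4.61) > morphospecies III (3.24) > morphospecies II (2.04) > morphospecies I (1.18)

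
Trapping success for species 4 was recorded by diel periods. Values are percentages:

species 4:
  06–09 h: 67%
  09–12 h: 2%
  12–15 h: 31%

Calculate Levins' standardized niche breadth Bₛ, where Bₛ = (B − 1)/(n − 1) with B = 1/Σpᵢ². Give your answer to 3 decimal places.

0.417

Convert percentages to proportions (divide by 100).
Σpᵢ² = 0.67² + 0.02² + 0.31² = 0.4489 + 0.0004 + 0.0961 = 0.5454
B = 1 / 0.5454 = 1.83352
Bₛ = (B − 1)/(n − 1) = (1.83352 − 1)/(3 − 1) = 0.83352/2 = 0.41676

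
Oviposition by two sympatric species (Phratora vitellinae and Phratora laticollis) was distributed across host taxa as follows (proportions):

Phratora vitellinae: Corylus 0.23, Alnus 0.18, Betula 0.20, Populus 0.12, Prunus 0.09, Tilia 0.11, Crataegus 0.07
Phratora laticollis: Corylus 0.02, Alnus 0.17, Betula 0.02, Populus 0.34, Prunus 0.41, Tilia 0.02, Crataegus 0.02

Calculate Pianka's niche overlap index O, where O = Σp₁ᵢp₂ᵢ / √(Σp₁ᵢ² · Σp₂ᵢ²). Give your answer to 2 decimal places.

0.53

Σ p₁ᵢp₂ᵢ = 0.0046 + 0.0306 + 0.0040 + 0.0408 + 0.0369 + 0.0022 + 0.0014 = 0.1205
Σp_1ᵢ² = 0.23² + 0.18² + 0.20² + 0.12² + 0.09² + 0.11² + 0.07² = 0.0529 + 0.0324 + 0.0400 + 0.0144 + 0.0081 + 0.0121 + 0.0049 = 0.1648
Σp_2ᵢ² = 0.02² + 0.17² + 0.02² + 0.34² + 0.41² + 0.02² + 0.02² = 0.0004 + 0.0289 + 0.0004 + 0.1156 + 0.1681 + 0.0004 + 0.0004 = 0.3142
O = 0.1205 / √(0.1648 × 0.3142) = 0.1205 / 0.22755 = 0.5296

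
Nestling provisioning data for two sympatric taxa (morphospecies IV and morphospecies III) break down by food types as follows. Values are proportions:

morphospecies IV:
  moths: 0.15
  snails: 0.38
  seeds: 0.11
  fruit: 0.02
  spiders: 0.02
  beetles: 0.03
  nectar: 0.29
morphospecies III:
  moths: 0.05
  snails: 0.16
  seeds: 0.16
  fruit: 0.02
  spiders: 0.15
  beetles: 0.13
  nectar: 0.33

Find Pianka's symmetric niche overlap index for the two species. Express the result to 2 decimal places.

0.82

Σ p₁ᵢp₂ᵢ = 0.0075 + 0.0608 + 0.0176 + 0.0004 + 0.0030 + 0.0039 + 0.0957 = 0.1889
Σp_1ᵢ² = 0.15² + 0.38² + 0.11² + 0.02² + 0.02² + 0.03² + 0.29² = 0.0225 + 0.1444 + 0.0121 + 0.0004 + 0.0004 + 0.0009 + 0.0841 = 0.2648
Σp_2ᵢ² = 0.05² + 0.16² + 0.16² + 0.02² + 0.15² + 0.13² + 0.33² = 0.0025 + 0.0256 + 0.0256 + 0.0004 + 0.0225 + 0.0169 + 0.1089 = 0.2024
O = 0.1889 / √(0.2648 × 0.2024) = 0.1889 / 0.23151 = 0.8159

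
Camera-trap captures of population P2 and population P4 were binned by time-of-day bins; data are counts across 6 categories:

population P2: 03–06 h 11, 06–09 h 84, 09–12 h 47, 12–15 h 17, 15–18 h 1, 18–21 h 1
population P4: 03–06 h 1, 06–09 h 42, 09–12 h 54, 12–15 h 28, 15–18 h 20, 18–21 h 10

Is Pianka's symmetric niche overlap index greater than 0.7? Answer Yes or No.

Yes

Proportions for population P2 (n=161): 11/161=0.0683, 84/161=0.5217, 47/161=0.2919, 17/161=0.1056, 1/161=0.0062, 1/161=0.0062
Proportions for population P4 (n=155): 1/155=0.0065, 42/155=0.2710, 54/155=0.3484, 28/155=0.1806, 20/155=0.1290, 10/155=0.0645
Σ p₁ᵢp₂ᵢ = 0.000444 + 0.141381 + 0.101698 + 0.019071 + 0.000800 + 0.000400 = 0.263794
Σp_1ᵢ² = 0.0683² + 0.5217² + 0.2919² + 0.1056² + 0.0062² + 0.0062² = 0.004665 + 0.272171 + 0.085206 + 0.011151 + 0.000038 + 0.000038 = 0.373269
Σp_2ᵢ² = 0.0065² + 0.2710² + 0.3484² + 0.1806² + 0.1290² + 0.0645² = 0.000042 + 0.073441 + 0.121383 + 0.032616 + 0.016641 + 0.004160 = 0.248283
O = 0.263794 / √(0.373269 × 0.248283) = 0.263794 / 0.3044279 = 0.8665
O = 0.8665 > 0.7 → Yes.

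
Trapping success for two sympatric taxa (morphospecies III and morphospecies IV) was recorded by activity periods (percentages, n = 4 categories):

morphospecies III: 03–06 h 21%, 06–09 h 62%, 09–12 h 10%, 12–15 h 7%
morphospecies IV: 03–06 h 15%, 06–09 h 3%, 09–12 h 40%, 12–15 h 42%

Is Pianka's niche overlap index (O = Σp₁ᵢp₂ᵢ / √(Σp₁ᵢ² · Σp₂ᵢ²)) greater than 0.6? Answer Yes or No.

Convert percentages to proportions (divide by 100).
Σ p₁ᵢp₂ᵢ = 0.0315 + 0.0186 + 0.0400 + 0.0294 = 0.1195
Σp_1ᵢ² = 0.21² + 0.62² + 0.10² + 0.07² = 0.0441 + 0.3844 + 0.0100 + 0.0049 = 0.4434
Σp_2ᵢ² = 0.15² + 0.03² + 0.40² + 0.42² = 0.0225 + 0.0009 + 0.1600 + 0.1764 = 0.3598
O = 0.1195 / √(0.4434 × 0.3598) = 0.1195 / 0.39942 = 0.2992
O = 0.2992 < 0.6 → No.

No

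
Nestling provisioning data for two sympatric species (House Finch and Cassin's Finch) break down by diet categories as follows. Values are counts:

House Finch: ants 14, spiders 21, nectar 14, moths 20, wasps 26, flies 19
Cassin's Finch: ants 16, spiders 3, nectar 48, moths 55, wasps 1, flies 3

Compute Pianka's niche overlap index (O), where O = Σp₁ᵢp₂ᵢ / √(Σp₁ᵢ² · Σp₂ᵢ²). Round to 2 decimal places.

0.60

Proportions for House Finch (n=114): 14/114=0.1228, 21/114=0.1842, 14/114=0.1228, 20/114=0.1754, 26/114=0.2281, 19/114=0.1667
Proportions for Cassin's Finch (n=126): 16/126=0.1270, 3/126=0.0238, 48/126=0.3810, 55/126=0.4365, 1/126=0.0079, 3/126=0.0238
Σ p₁ᵢp₂ᵢ = 0.015596 + 0.004384 + 0.046787 + 0.076562 + 0.001802 + 0.003967 = 0.149098
Σp_1ᵢ² = 0.1228² + 0.1842² + 0.1228² + 0.1754² + 0.2281² + 0.1667² = 0.015080 + 0.033930 + 0.015080 + 0.030765 + 0.052030 + 0.027789 = 0.174674
Σp_2ᵢ² = 0.1270² + 0.0238² + 0.3810² + 0.4365² + 0.0079² + 0.0238² = 0.016129 + 0.000566 + 0.145161 + 0.190532 + 0.000062 + 0.000566 = 0.353016
O = 0.149098 / √(0.174674 × 0.353016) = 0.149098 / 0.2483198 = 0.6004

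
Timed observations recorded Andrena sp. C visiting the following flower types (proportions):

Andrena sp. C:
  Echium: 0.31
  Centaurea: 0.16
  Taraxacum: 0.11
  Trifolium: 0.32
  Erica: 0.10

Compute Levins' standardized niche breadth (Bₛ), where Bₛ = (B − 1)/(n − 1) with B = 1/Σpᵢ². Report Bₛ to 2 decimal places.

Σpᵢ² = 0.31² + 0.16² + 0.11² + 0.32² + 0.10² = 0.0961 + 0.0256 + 0.0121 + 0.1024 + 0.0100 = 0.2462
B = 1 / 0.2462 = 4.0617
Bₛ = (B − 1)/(n − 1) = (4.0617 − 1)/(5 − 1) = 3.0617/4 = 0.7654

0.77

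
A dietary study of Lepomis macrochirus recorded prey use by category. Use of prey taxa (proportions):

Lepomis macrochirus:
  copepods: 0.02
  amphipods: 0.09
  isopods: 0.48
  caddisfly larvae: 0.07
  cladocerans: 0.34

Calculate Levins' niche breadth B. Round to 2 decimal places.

2.78

Σpᵢ² = 0.02² + 0.09² + 0.48² + 0.07² + 0.34² = 0.0004 + 0.0081 + 0.2304 + 0.0049 + 0.1156 = 0.3594
B = 1 / 0.3594 = 2.7824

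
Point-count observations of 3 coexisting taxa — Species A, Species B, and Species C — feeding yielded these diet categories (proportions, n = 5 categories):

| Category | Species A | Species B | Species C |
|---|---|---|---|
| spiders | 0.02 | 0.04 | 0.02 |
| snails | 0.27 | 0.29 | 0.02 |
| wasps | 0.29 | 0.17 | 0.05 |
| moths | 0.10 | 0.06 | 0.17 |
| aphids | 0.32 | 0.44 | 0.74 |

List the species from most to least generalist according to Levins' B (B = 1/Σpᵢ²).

Σp_Aᵢ² = 0.02² + 0.27² + 0.29² + 0.10² + 0.32² = 0.0004 + 0.0729 + 0.0841 + 0.0100 + 0.1024 = 0.2698
B_A = 1 / 0.2698 = 3.7064
Σp_Bᵢ² = 0.04² + 0.29² + 0.17² + 0.06² + 0.44² = 0.0016 + 0.0841 + 0.0289 + 0.0036 + 0.1936 = 0.3118
B_B = 1 / 0.3118 = 3.2072
Σp_Cᵢ² = 0.02² + 0.02² + 0.05² + 0.17² + 0.74² = 0.0004 + 0.0004 + 0.0025 + 0.0289 + 0.5476 = 0.5798
B_C = 1 / 0.5798 = 1.7247
Ranking by B (broadest → narrowest): Species A (3.71) > Species B (3.21) > Species C (1.72)

Species A > Species B > Species C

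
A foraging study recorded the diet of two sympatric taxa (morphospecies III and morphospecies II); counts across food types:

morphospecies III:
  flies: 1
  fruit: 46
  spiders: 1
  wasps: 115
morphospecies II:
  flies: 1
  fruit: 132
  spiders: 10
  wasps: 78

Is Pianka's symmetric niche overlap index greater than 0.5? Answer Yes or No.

Yes

Proportions for morphospecies III (n=163): 1/163=0.0061, 46/163=0.2822, 1/163=0.0061, 115/163=0.7055
Proportions for morphospecies II (n=221): 1/221=0.0045, 132/221=0.5973, 10/221=0.0452, 78/221=0.3529
Σ p₁ᵢp₂ᵢ = 0.000027 + 0.168558 + 0.000276 + 0.248971 = 0.417832
Σp_1ᵢ² = 0.0061² + 0.2822² + 0.0061² + 0.7055² = 0.000037 + 0.079637 + 0.000037 + 0.497730 = 0.577441
Σp_2ᵢ² = 0.0045² + 0.5973² + 0.0452² + 0.3529² = 0.000020 + 0.356767 + 0.002043 + 0.124538 = 0.483368
O = 0.417832 / √(0.577441 × 0.483368) = 0.417832 / 0.5283148 = 0.7909
O = 0.7909 > 0.5 → Yes.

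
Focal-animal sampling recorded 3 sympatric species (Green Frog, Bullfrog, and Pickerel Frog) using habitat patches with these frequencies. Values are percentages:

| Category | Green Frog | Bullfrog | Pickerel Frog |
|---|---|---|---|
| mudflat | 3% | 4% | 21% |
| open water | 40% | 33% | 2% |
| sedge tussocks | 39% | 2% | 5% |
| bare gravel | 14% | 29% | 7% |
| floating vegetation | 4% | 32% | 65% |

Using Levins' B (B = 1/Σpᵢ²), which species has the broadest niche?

Bullfrog

Convert percentages to proportions (divide by 100).
Σp_Greeᵢ² = 0.03² + 0.40² + 0.39² + 0.14² + 0.04² = 0.0009 + 0.1600 + 0.1521 + 0.0196 + 0.0016 = 0.3342
B_Gree = 1 / 0.3342 = 2.9922
Σp_Bullᵢ² = 0.04² + 0.33² + 0.02² + 0.29² + 0.32² = 0.0016 + 0.1089 + 0.0004 + 0.0841 + 0.1024 = 0.2974
B_Bull = 1 / 0.2974 = 3.3625
Σp_Pickᵢ² = 0.21² + 0.02² + 0.05² + 0.07² + 0.65² = 0.0441 + 0.0004 + 0.0025 + 0.0049 + 0.4225 = 0.4744
B_Pick = 1 / 0.4744 = 2.1079
Highest B → broadest niche (most generalist): Bullfrog (B = 3.36).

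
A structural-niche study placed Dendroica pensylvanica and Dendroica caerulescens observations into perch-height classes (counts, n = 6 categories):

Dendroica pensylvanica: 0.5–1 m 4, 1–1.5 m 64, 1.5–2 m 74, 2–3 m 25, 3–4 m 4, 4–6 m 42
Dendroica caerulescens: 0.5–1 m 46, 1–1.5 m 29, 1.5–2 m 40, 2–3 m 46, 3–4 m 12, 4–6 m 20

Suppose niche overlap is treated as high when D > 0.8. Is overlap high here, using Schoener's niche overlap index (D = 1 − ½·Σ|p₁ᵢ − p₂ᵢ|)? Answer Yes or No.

No

Proportions for Dendroica pensylvanica (n=213): 4/213=0.0188, 64/213=0.3005, 74/213=0.3474, 25/213=0.1174, 4/213=0.0188, 42/213=0.1972
Proportions for Dendroica caerulescens (n=193): 46/193=0.2383, 29/193=0.1503, 40/193=0.2073, 46/193=0.2383, 12/193=0.0622, 20/193=0.1036
Σ|p₁ᵢ − p₂ᵢ| = 0.2195 + 0.1502 + 0.1401 + 0.1209 + 0.0434 + 0.0936 = 0.7677
D = 1 − ½ × 0.7677 = 1 − 0.38385 = 0.61615
D = 0.61615 < 0.8 → No.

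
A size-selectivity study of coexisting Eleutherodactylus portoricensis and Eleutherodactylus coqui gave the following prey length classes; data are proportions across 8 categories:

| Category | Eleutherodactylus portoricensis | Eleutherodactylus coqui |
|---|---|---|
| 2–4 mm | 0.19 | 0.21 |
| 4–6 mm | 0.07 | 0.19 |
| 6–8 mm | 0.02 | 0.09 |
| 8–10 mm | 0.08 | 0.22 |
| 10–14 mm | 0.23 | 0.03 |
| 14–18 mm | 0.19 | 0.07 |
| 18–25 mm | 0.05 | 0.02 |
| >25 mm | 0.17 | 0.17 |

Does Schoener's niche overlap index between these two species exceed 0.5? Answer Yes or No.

Σ|p₁ᵢ − p₂ᵢ| = 0.02 + 0.12 + 0.07 + 0.14 + 0.20 + 0.12 + 0.03 + 0.00 = 0.70
D = 1 − ½ × 0.70 = 1 − 0.350 = 0.6500
D = 0.6500 > 0.5 → Yes.

Yes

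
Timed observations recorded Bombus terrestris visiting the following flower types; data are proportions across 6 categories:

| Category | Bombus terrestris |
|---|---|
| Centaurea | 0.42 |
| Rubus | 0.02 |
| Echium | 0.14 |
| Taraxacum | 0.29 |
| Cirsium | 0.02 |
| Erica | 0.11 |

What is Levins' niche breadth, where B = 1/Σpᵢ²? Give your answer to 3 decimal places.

Σpᵢ² = 0.42² + 0.02² + 0.14² + 0.29² + 0.02² + 0.11² = 0.1764 + 0.0004 + 0.0196 + 0.0841 + 0.0004 + 0.0121 = 0.2930
B = 1 / 0.2930 = 3.41297

3.413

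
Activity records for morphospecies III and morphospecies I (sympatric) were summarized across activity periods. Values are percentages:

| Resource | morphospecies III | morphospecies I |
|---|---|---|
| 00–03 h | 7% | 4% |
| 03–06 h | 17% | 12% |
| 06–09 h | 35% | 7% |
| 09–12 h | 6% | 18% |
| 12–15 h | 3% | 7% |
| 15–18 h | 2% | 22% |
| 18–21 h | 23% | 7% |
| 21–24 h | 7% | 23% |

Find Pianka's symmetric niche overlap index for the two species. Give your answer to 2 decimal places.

Convert percentages to proportions (divide by 100).
Σ p₁ᵢp₂ᵢ = 0.0028 + 0.0204 + 0.0245 + 0.0108 + 0.0021 + 0.0044 + 0.0161 + 0.0161 = 0.0972
Σp_1ᵢ² = 0.07² + 0.17² + 0.35² + 0.06² + 0.03² + 0.02² + 0.23² + 0.07² = 0.0049 + 0.0289 + 0.1225 + 0.0036 + 0.0009 + 0.0004 + 0.0529 + 0.0049 = 0.2190
Σp_2ᵢ² = 0.04² + 0.12² + 0.07² + 0.18² + 0.07² + 0.22² + 0.07² + 0.23² = 0.0016 + 0.0144 + 0.0049 + 0.0324 + 0.0049 + 0.0484 + 0.0049 + 0.0529 = 0.1644
O = 0.0972 / √(0.2190 × 0.1644) = 0.0972 / 0.18975 = 0.5123

0.51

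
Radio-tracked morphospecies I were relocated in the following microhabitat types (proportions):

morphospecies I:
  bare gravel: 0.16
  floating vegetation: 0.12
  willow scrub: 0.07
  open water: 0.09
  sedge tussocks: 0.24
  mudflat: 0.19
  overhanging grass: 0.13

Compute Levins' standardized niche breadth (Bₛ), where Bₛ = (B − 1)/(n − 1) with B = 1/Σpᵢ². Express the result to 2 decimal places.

Σpᵢ² = 0.16² + 0.12² + 0.07² + 0.09² + 0.24² + 0.19² + 0.13² = 0.0256 + 0.0144 + 0.0049 + 0.0081 + 0.0576 + 0.0361 + 0.0169 = 0.1636
B = 1 / 0.1636 = 6.1125
Bₛ = (B − 1)/(n − 1) = (6.1125 − 1)/(7 − 1) = 5.1125/6 = 0.8521

0.85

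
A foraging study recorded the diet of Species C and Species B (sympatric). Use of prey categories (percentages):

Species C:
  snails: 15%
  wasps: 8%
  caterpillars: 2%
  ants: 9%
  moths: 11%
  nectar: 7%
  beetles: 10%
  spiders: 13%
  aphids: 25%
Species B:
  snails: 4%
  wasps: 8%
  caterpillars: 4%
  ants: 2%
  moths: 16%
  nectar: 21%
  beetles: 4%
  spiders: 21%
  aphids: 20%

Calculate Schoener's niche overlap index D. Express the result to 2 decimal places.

Convert percentages to proportions (divide by 100).
Σ|p₁ᵢ − p₂ᵢ| = 0.11 + 0.00 + 0.02 + 0.07 + 0.05 + 0.14 + 0.06 + 0.08 + 0.05 = 0.58
D = 1 − ½ × 0.58 = 1 − 0.290 = 0.7100

0.71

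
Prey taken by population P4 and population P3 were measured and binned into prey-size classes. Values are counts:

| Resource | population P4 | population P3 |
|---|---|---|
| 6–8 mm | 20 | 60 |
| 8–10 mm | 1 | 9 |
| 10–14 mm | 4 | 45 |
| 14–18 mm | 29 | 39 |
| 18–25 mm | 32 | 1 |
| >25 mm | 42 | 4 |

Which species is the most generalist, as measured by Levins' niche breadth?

Proportions for population P4 (n=128): 20/128=0.1563, 1/128=0.0078, 4/128=0.0313, 29/128=0.2266, 32/128=0.2500, 42/128=0.3281
Proportions for population P3 (n=158): 60/158=0.3797, 9/158=0.0570, 45/158=0.2848, 39/158=0.2468, 1/158=0.0063, 4/158=0.0253
Σp_P4ᵢ² = 0.1563² + 0.0078² + 0.0313² + 0.2266² + 0.2500² + 0.3281² = 0.024430 + 0.000061 + 0.000980 + 0.051348 + 0.062500 + 0.107650 = 0.246969
B_P4 = 1 / 0.246969 = 4.0491
Σp_P3ᵢ² = 0.3797² + 0.0570² + 0.2848² + 0.2468² + 0.0063² + 0.0253² = 0.144172 + 0.003249 + 0.081111 + 0.060910 + 0.000040 + 0.000640 = 0.290122
B_P3 = 1 / 0.290122 = 3.4468
Highest B → broadest niche (most generalist): population P4 (B = 4.05).

population P4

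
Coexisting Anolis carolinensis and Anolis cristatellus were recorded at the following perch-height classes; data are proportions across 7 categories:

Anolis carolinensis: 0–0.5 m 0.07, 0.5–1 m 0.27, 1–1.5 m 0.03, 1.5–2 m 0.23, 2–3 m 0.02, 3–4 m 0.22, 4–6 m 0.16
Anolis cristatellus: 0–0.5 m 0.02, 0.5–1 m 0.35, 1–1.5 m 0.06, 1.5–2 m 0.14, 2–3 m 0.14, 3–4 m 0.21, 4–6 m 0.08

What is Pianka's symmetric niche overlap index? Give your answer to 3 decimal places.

Σ p₁ᵢp₂ᵢ = 0.0014 + 0.0945 + 0.0018 + 0.0322 + 0.0028 + 0.0462 + 0.0128 = 0.1917
Σp_1ᵢ² = 0.07² + 0.27² + 0.03² + 0.23² + 0.02² + 0.22² + 0.16² = 0.0049 + 0.0729 + 0.0009 + 0.0529 + 0.0004 + 0.0484 + 0.0256 = 0.2060
Σp_2ᵢ² = 0.02² + 0.35² + 0.06² + 0.14² + 0.14² + 0.21² + 0.08² = 0.0004 + 0.1225 + 0.0036 + 0.0196 + 0.0196 + 0.0441 + 0.0064 = 0.2162
O = 0.1917 / √(0.2060 × 0.2162) = 0.1917 / 0.211038 = 0.90837

0.908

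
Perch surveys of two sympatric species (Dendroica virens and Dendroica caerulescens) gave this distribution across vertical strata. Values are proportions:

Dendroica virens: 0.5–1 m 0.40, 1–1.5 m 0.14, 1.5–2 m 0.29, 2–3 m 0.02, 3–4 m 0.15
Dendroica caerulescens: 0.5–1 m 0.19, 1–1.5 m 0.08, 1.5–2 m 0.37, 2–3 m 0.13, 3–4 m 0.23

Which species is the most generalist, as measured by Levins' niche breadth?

Σp_vireᵢ² = 0.40² + 0.14² + 0.29² + 0.02² + 0.15² = 0.1600 + 0.0196 + 0.0841 + 0.0004 + 0.0225 = 0.2866
B_vire = 1 / 0.2866 = 3.4892
Σp_caerᵢ² = 0.19² + 0.08² + 0.37² + 0.13² + 0.23² = 0.0361 + 0.0064 + 0.1369 + 0.0169 + 0.0529 = 0.2492
B_caer = 1 / 0.2492 = 4.0128
Highest B → broadest niche (most generalist): Dendroica caerulescens (B = 4.01).

Dendroica caerulescens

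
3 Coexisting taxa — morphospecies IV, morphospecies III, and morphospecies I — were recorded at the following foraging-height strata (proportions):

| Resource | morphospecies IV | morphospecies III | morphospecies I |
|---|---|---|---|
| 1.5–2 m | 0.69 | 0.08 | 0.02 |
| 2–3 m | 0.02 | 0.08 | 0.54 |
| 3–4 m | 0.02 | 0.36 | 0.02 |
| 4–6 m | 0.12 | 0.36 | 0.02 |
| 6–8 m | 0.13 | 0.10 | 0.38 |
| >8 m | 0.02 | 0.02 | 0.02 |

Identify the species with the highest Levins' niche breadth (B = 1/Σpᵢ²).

Σp_IVᵢ² = 0.69² + 0.02² + 0.02² + 0.12² + 0.13² + 0.02² = 0.4761 + 0.0004 + 0.0004 + 0.0144 + 0.0169 + 0.0004 = 0.5086
B_IV = 1 / 0.5086 = 1.9662
Σp_IIIᵢ² = 0.08² + 0.08² + 0.36² + 0.36² + 0.10² + 0.02² = 0.0064 + 0.0064 + 0.1296 + 0.1296 + 0.0100 + 0.0004 = 0.2824
B_III = 1 / 0.2824 = 3.5411
Σp_Iᵢ² = 0.02² + 0.54² + 0.02² + 0.02² + 0.38² + 0.02² = 0.0004 + 0.2916 + 0.0004 + 0.0004 + 0.1444 + 0.0004 = 0.4376
B_I = 1 / 0.4376 = 2.2852
Highest B → broadest niche (most generalist): morphospecies III (B = 3.54).

morphospecies III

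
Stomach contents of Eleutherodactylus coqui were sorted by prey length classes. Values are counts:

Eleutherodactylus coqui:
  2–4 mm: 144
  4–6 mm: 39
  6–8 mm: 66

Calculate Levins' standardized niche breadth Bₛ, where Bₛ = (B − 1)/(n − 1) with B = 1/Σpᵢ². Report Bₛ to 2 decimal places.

Proportions for Eleutherodactylus coqui (n=249): 144/249=0.5783, 39/249=0.1566, 66/249=0.2651
Σpᵢ² = 0.5783² + 0.1566² + 0.2651² = 0.334431 + 0.024524 + 0.070278 = 0.429233
B = 1 / 0.429233 = 2.3297
Bₛ = (B − 1)/(n − 1) = (2.3297 − 1)/(3 − 1) = 1.3297/2 = 0.6649

0.66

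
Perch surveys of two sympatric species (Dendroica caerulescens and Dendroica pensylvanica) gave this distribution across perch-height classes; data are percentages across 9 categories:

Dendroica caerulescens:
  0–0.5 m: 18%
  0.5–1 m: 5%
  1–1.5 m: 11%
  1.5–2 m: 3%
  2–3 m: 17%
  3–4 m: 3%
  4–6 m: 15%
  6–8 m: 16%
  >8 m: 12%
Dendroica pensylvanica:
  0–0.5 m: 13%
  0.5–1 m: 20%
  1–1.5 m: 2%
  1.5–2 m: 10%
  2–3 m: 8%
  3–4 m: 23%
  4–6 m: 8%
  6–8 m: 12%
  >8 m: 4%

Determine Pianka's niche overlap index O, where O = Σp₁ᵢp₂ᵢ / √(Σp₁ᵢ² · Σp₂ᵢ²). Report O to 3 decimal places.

0.658

Convert percentages to proportions (divide by 100).
Σ p₁ᵢp₂ᵢ = 0.0234 + 0.0100 + 0.0022 + 0.0030 + 0.0136 + 0.0069 + 0.0120 + 0.0192 + 0.0048 = 0.0951
Σp_1ᵢ² = 0.18² + 0.05² + 0.11² + 0.03² + 0.17² + 0.03² + 0.15² + 0.16² + 0.12² = 0.0324 + 0.0025 + 0.0121 + 0.0009 + 0.0289 + 0.0009 + 0.0225 + 0.0256 + 0.0144 = 0.1402
Σp_2ᵢ² = 0.13² + 0.20² + 0.02² + 0.10² + 0.08² + 0.23² + 0.08² + 0.12² + 0.04² = 0.0169 + 0.0400 + 0.0004 + 0.0100 + 0.0064 + 0.0529 + 0.0064 + 0.0144 + 0.0016 = 0.1490
O = 0.0951 / √(0.1402 × 0.1490) = 0.0951 / 0.144533 = 0.65798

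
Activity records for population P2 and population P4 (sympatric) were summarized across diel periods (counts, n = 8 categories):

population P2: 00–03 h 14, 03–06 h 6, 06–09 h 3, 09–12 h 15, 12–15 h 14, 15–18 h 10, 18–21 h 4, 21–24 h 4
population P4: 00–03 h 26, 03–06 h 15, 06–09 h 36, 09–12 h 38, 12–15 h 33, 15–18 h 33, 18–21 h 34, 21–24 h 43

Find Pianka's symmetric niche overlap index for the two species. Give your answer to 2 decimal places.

0.84

Proportions for population P2 (n=70): 14/70=0.2000, 6/70=0.0857, 3/70=0.0429, 15/70=0.2143, 14/70=0.2000, 10/70=0.1429, 4/70=0.0571, 4/70=0.0571
Proportions for population P4 (n=258): 26/258=0.1008, 15/258=0.0581, 36/258=0.1395, 38/258=0.1473, 33/258=0.1279, 33/258=0.1279, 34/258=0.1318, 43/258=0.1667
Σ p₁ᵢp₂ᵢ = 0.020160 + 0.004979 + 0.005985 + 0.031566 + 0.025580 + 0.018277 + 0.007526 + 0.009519 = 0.123592
Σp_1ᵢ² = 0.2000² + 0.0857² + 0.0429² + 0.2143² + 0.2000² + 0.1429² + 0.0571² + 0.0571² = 0.040000 + 0.007344 + 0.001840 + 0.045924 + 0.040000 + 0.020420 + 0.003260 + 0.003260 = 0.162048
Σp_2ᵢ² = 0.1008² + 0.0581² + 0.1395² + 0.1473² + 0.1279² + 0.1279² + 0.1318² + 0.1667² = 0.010161 + 0.003376 + 0.019460 + 0.021697 + 0.016358 + 0.016358 + 0.017371 + 0.027789 = 0.132570
O = 0.123592 / √(0.162048 × 0.132570) = 0.123592 / 0.1465698 = 0.8432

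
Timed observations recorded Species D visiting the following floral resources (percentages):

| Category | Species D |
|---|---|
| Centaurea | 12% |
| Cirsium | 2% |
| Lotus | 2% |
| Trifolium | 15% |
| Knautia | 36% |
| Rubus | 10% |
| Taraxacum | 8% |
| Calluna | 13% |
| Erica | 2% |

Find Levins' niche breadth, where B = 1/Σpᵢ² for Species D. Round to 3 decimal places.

4.975

Convert percentages to proportions (divide by 100).
Σpᵢ² = 0.12² + 0.02² + 0.02² + 0.15² + 0.36² + 0.10² + 0.08² + 0.13² + 0.02² = 0.0144 + 0.0004 + 0.0004 + 0.0225 + 0.1296 + 0.0100 + 0.0064 + 0.0169 + 0.0004 = 0.2010
B = 1 / 0.2010 = 4.97512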